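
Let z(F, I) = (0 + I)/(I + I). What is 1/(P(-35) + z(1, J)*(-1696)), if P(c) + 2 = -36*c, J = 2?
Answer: 1/410 ≈ 0.0024390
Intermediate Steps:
P(c) = -2 - 36*c
z(F, I) = ½ (z(F, I) = I/((2*I)) = I*(1/(2*I)) = ½)
1/(P(-35) + z(1, J)*(-1696)) = 1/((-2 - 36*(-35)) + (½)*(-1696)) = 1/((-2 + 1260) - 848) = 1/(1258 - 848) = 1/410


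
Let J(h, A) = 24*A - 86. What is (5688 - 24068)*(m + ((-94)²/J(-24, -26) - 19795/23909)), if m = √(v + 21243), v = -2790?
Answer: 414127819412/1697539 - 18380*√18453 ≈ -2.2528e+6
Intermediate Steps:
m = √18453 (m = √(-2790 + 21243) = √18453 ≈ 135.84)
J(h, A) = -86 + 24*A
(5688 - 24068)*(m + ((-94)²/J(-24, -26) - 19795/23909)) = (5688 - 24068)*(√18453 + ((-94)²/(-86 + 24*(-26)) - 19795/23909)) = -18380*(√18453 + (8836/(-86 - 624) - 19795*1/23909)) = -18380*(√18453 + (8836/(-710) - 19795/23909)) = -18380*(√18453 + (8836*(-1/710) - 19795/23909)) = -18380*(√18453 + (-4418/355 - 19795/23909)) = -18380*(√18453 - 112657187/8487695) = -18380*(-112657187/8487695 + √18453) = 414127819412/1697539 - 18380*√18453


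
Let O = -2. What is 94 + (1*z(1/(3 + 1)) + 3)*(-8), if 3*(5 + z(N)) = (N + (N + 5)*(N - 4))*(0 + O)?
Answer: 19/3 ≈ 6.3333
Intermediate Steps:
z(N) = -5 - 2*N/3 - 2*(-4 + N)*(5 + N)/3 (z(N) = -5 + ((N + (N + 5)*(N - 4))*(0 - 2))/3 = -5 + ((N + (5 + N)*(-4 + N))*(-2))/3 = -5 + ((N + (-4 + N)*(5 + N))*(-2))/3 = -5 + (-2*N - 2*(-4 + N)*(5 + N))/3 = -5 + (-2*N/3 - 2*(-4 + N)*(5 + N)/3) = -5 - 2*N/3 - 2*(-4 + N)*(5 + N)/3)
94 + (1*z(1/(3 + 1)) + 3)*(-8) = 94 + (1*(25/3 - 4/(3*(3 + 1)) - 2/(3*(3 + 1)²)) + 3)*(-8) = 94 + (1*(25/3 - 4/3/4 - 2*(1/4)²/3) + 3)*(-8) = 94 + (1*(25/3 - 4/3*¼ - 2*(¼)²/3) + 3)*(-8) = 94 + (1*(25/3 - ⅓ - ⅔*1/16) + 3)*(-8) = 94 + (1*(25/3 - ⅓ - 1/24) + 3)*(-8) = 94 + (1*(191/24) + 3)*(-8) = 94 + (191/24 + 3)*(-8) = 94 + (263/24)*(-8) = 94 - 263/3 = 19/3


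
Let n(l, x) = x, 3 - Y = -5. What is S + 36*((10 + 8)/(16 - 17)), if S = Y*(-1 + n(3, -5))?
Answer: -696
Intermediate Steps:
Y = 8 (Y = 3 - 1*(-5) = 3 + 5 = 8)
S = -48 (S = 8*(-1 - 5) = 8*(-6) = -48)
S + 36*((10 + 8)/(16 - 17)) = -48 + 36*((10 + 8)/(16 - 17)) = -48 + 36*(18/(-1)) = -48 + 36*(18*(-1)) = -48 + 36*(-18) = -48 - 648 = -696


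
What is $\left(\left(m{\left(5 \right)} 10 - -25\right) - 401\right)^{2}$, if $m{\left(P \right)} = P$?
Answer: $106276$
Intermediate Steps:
$\left(\left(m{\left(5 \right)} 10 - -25\right) - 401\right)^{2} = \left(\left(5 \cdot 10 - -25\right) - 401\right)^{2} = \left(\left(50 + 25\right) - 401\right)^{2} = \left(75 - 401\right)^{2} = \left(-326\right)^{2} = 106276$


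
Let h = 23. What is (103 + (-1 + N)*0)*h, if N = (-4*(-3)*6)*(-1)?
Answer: 2369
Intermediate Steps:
N = -72 (N = (12*6)*(-1) = 72*(-1) = -72)
(103 + (-1 + N)*0)*h = (103 + (-1 - 72)*0)*23 = (103 - 73*0)*23 = (103 + 0)*23 = 103*23 = 2369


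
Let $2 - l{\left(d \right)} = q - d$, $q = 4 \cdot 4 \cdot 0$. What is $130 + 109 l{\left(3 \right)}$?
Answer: $675$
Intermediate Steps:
$q = 0$ ($q = 16 \cdot 0 = 0$)
$l{\left(d \right)} = 2 + d$ ($l{\left(d \right)} = 2 - \left(0 - d\right) = 2 - - d = 2 + d$)
$130 + 109 l{\left(3 \right)} = 130 + 109 \left(2 + 3\right) = 130 + 109 \cdot 5 = 130 + 545 = 675$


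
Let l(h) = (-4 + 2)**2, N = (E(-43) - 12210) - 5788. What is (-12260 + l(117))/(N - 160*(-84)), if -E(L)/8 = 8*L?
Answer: 6128/903 ≈ 6.7863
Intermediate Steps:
E(L) = -64*L
N = -15246 (N = (-64*(-43) - 12210) - 5788 = (2752 - 12210) - 5788 = -9458 - 5788 = -15246)
l(h) = 4 (l(h) = (-2)**2 = 4)
(-12260 + l(117))/(N - 160*(-84)) = (-12260 + 4)/(-15246 - 160*(-84)) = -12256/(-15246 + 13440) = -12256/(-1806) = -12256*(-1/1806) = 6128/903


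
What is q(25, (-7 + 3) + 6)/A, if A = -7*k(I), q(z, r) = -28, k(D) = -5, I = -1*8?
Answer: -⅘ ≈ -0.80000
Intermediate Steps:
I = -8
A = 35 (A = -7*(-5) = 35)
q(25, (-7 + 3) + 6)/A = -28/35 = -28*1/35 = -⅘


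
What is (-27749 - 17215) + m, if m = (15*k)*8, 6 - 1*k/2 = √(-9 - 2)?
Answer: -43524 - 240*I*√11 ≈ -43524.0 - 795.99*I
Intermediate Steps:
k = 12 - 2*I*√11 (k = 12 - 2*√(-9 - 2) = 12 - 2*I*√11 ≈ 12.0 - 6.6332*I)
m = 1440 - 240*I*√11 (m = (15*(12 - 2*I*√11))*8 = (180 - 30*I*√11)*8 = 1440 - 240*I*√11 ≈ 1440.0 - 795.99*I)
(-27749 - 17215) + m = (-27749 - 17215) + (1440 - 240*I*√11) = -44964 + (1440 - 240*I*√11) = -43524 - 240*I*√11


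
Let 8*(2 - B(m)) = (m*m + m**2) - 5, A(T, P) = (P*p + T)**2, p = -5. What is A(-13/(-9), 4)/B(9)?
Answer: -223112/11421 ≈ -19.535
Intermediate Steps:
A(T, P) = (T - 5*P)**2 (A(T, P) = (P*(-5) + T)**2 = (-5*P + T)**2 = (T - 5*P)**2)
B(m) = 21/8 - m**2/4 (B(m) = 2 - ((m*m + m**2) - 5)/8 = 2 - ((m**2 + m**2) - 5)/8 = 2 - (2*m**2 - 5)/8 = 2 - (-5 + 2*m**2)/8 = 2 + (5/8 - m**2/4) = 21/8 - m**2/4)
A(-13/(-9), 4)/B(9) = (-13/(-9) - 5*4)**2/(21/8 - 1/4*9**2) = (-13*(-1/9) - 20)**2/(21/8 - 1/4*81) = (13/9 - 20)**2/(21/8 - 81/4) = (-167/9)**2/(-141/8) = (27889/81)*(-8/141) = -223112/11421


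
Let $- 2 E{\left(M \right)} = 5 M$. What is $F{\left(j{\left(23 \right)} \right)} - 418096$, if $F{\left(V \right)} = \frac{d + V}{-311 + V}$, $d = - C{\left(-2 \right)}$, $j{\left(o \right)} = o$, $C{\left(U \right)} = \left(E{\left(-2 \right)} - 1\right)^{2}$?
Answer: $- \frac{120411655}{288} \approx -4.181 \cdot 10^{5}$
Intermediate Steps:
$E{\left(M \right)} = - \frac{5 M}{2}$
$C{\left(U \right)} = 16$ ($C{\left(U \right)} = \left(\left(- \frac{5}{2}\right) \left(-2\right) - 1\right)^{2} = \left(5 - 1\right)^{2} = 4^{2} = 16$)
$d = -16$ ($d = \left(-1\right) 16 = -16$)
$F{\left(V \right)} = \frac{-16 + V}{-311 + V}$
$F{\left(j{\left(23 \right)} \right)} - 418096 = \frac{-16 + 23}{-311 + 23} - 418096 = \frac{1}{-288} \cdot 7 - 418096 = \left(- \frac{1}{288}\right) 7 - 418096 = - \frac{7}{288} - 418096 = - \frac{120411655}{288}$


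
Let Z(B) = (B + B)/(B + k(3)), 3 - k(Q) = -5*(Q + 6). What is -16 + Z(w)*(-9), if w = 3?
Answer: -290/17 ≈ -17.059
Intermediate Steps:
k(Q) = 33 + 5*Q (k(Q) = 3 - (-5)*(Q + 6) = 3 - (-5)*(6 + Q) = 3 - (-30 - 5*Q) = 3 + (30 + 5*Q) = 33 + 5*Q)
Z(B) = 2*B/(48 + B) (Z(B) = (B + B)/(B + (33 + 5*3)) = (2*B)/(B + (33 + 15)) = (2*B)/(B + 48) = (2*B)/(48 + B) = 2*B/(48 + B))
-16 + Z(w)*(-9) = -16 + (2*3/(48 + 3))*(-9) = -16 + (2*3/51)*(-9) = -16 + (2*3*(1/51))*(-9) = -16 + (2/17)*(-9) = -16 - 18/17 = -290/17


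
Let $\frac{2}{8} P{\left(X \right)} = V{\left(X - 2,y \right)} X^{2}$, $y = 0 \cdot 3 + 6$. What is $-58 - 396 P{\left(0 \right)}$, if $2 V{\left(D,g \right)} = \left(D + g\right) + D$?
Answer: $-58$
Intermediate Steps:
$y = 6$ ($y = 0 + 6 = 6$)
$V{\left(D,g \right)} = D + \frac{g}{2}$ ($V{\left(D,g \right)} = \frac{\left(D + g\right) + D}{2} = \frac{g + 2 D}{2} = D + \frac{g}{2}$)
$P{\left(X \right)} = 4 X^{2} \left(1 + X\right)$ ($P{\left(X \right)} = 4 \left(\left(X - 2\right) + \frac{1}{2} \cdot 6\right) X^{2} = 4 \left(\left(X - 2\right) + 3\right) X^{2} = 4 \left(\left(-2 + X\right) + 3\right) X^{2} = 4 \left(1 + X\right) X^{2} = 4 X^{2} \left(1 + X\right)$)
$-58 - 396 P{\left(0 \right)} = -58 - 396 \cdot 4 \cdot 0^{2} \left(1 + 0\right) = -58 - 396 \cdot 4 \cdot 0 \cdot 1 = -58 - 0 = -58 + 0 = -58$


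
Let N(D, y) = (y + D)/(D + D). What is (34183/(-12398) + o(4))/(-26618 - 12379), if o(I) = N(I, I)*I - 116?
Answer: 474253/161161602 ≈ 0.0029427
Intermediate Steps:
N(D, y) = (D + y)/(2*D) (N(D, y) = (D + y)/((2*D)) = (D + y)*(1/(2*D)) = (D + y)/(2*D))
o(I) = -116 + I (o(I) = ((I + I)/(2*I))*I - 116 = ((2*I)/(2*I))*I - 116 = 1*I - 116 = I - 116 = -116 + I)
(34183/(-12398) + o(4))/(-26618 - 12379) = (34183/(-12398) + (-116 + 4))/(-26618 - 12379) = (34183*(-1/12398) - 112)/(-38997) = (-34183/12398 - 112)*(-1/38997) = -1422759/12398*(-1/38997) = 474253/161161602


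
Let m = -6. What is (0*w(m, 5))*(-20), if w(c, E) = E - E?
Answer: 0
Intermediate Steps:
w(c, E) = 0
(0*w(m, 5))*(-20) = (0*0)*(-20) = 0*(-20) = 0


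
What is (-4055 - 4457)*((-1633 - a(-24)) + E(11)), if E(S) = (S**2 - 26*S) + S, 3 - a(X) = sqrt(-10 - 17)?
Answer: 15236480 - 25536*I*sqrt(3) ≈ 1.5236e+7 - 44230.0*I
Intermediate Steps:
a(X) = 3 - 3*I*sqrt(3) (a(X) = 3 - sqrt(-10 - 17) = 3 - sqrt(-27) = 3 - 3*I*sqrt(3))
E(S) = S**2 - 25*S
(-4055 - 4457)*((-1633 - a(-24)) + E(11)) = (-4055 - 4457)*((-1633 - (3 - 3*I*sqrt(3))) + 11*(-25 + 11)) = -8512*((-1633 + (-3 + 3*I*sqrt(3))) + 11*(-14)) = -8512*((-1636 + 3*I*sqrt(3)) - 154) = -8512*(-1790 + 3*I*sqrt(3)) = 15236480 - 25536*I*sqrt(3)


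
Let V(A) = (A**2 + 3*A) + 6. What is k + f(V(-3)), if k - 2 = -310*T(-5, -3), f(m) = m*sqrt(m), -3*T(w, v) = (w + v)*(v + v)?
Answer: 4962 + 6*sqrt(6) ≈ 4976.7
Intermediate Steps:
T(w, v) = -2*v*(v + w)/3 (T(w, v) = -(w + v)*(v + v)/3 = -(v + w)*2*v/3 = -2*v*(v + w)/3)
V(A) = 6 + A**2 + 3*A
f(m) = m**(3/2)
k = 4962 (k = 2 - (-620)*(-3)*(-3 - 5)/3 = 2 - (-620)*(-3)*(-8)/3 = 2 - 310*(-16) = 2 + 4960 = 4962)
k + f(V(-3)) = 4962 + (6 + (-3)**2 + 3*(-3))**(3/2) = 4962 + (6 + 9 - 9)**(3/2) = 4962 + 6**(3/2) = 4962 + 6*sqrt(6)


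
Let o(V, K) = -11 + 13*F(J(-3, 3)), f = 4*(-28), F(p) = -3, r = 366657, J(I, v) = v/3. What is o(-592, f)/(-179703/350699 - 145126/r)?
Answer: 1285862432430/23356981189 ≈ 55.053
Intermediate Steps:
J(I, v) = v/3 (J(I, v) = v*(⅓) = v/3)
f = -112
o(V, K) = -50 (o(V, K) = -11 + 13*(-3) = -11 - 39 = -50)
o(-592, f)/(-179703/350699 - 145126/r) = -50/(-179703/350699 - 145126/366657) = -50/(-116784905945/128586243243) = -50*(-128586243243/116784905945) = 1285862432430/23356981189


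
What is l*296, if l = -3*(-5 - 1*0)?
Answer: 4440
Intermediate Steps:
l = 15 (l = -3*(-5 + 0) = -3*(-5) = 15)
l*296 = 15*296 = 4440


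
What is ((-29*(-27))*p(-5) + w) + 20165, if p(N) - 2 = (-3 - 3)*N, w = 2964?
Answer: 48185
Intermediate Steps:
p(N) = 2 - 6*N (p(N) = 2 + (-3 - 3)*N = 2 - 6*N)
((-29*(-27))*p(-5) + w) + 20165 = ((-29*(-27))*(2 - 6*(-5)) + 2964) + 20165 = (783*(2 + 30) + 2964) + 20165 = (783*32 + 2964) + 20165 = (25056 + 2964) + 20165 = 28020 + 20165 = 48185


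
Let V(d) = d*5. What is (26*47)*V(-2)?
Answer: -12220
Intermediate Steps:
V(d) = 5*d
(26*47)*V(-2) = (26*47)*(5*(-2)) = 1222*(-10) = -12220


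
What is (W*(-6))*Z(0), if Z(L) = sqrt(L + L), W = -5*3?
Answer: 0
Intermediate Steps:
W = -15
Z(L) = sqrt(2)*sqrt(L) (Z(L) = sqrt(2*L) = sqrt(2)*sqrt(L))
(W*(-6))*Z(0) = (-15*(-6))*(sqrt(2)*sqrt(0)) = 90*(sqrt(2)*0) = 90*0 = 0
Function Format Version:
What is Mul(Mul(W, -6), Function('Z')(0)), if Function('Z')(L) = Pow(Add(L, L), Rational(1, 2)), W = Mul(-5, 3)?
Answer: 0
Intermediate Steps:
W = -15
Function('Z')(L) = Mul(Pow(2, Rational(1, 2)), Pow(L, Rational(1, 2))) (Function('Z')(L) = Pow(Mul(2, L), Rational(1, 2)) = Mul(Pow(2, Rational(1, 2)), Pow(L, Rational(1, 2))))
Mul(Mul(W, -6), Function('Z')(0)) = Mul(Mul(-15, -6), Mul(Pow(2, Rational(1, 2)), Pow(0, Rational(1, 2)))) = Mul(90, Mul(Pow(2, Rational(1, 2)), 0)) = Mul(90, 0) = 0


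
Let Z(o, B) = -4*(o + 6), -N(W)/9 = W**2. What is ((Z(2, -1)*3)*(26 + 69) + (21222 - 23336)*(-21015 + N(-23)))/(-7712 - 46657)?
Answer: -18160448/18123 ≈ -1002.1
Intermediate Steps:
N(W) = -9*W**2
Z(o, B) = -24 - 4*o (Z(o, B) = -4*(6 + o) = -24 - 4*o)
((Z(2, -1)*3)*(26 + 69) + (21222 - 23336)*(-21015 + N(-23)))/(-7712 - 46657) = (((-24 - 4*2)*3)*(26 + 69) + (21222 - 23336)*(-21015 - 9*(-23)**2))/(-7712 - 46657) = (((-24 - 8)*3)*95 - 2114*(-21015 - 9*529))/(-54369) = (-32*3*95 - 2114*(-21015 - 4761))*(-1/54369) = (-96*95 - 2114*(-25776))*(-1/54369) = (-9120 + 54490464)*(-1/54369) = 54481344*(-1/54369) = -18160448/18123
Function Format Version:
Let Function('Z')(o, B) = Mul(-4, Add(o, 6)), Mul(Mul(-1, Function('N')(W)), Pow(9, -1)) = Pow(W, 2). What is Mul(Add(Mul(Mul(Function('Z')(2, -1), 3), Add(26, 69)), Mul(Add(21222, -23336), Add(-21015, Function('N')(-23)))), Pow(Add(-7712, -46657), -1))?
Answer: Rational(-18160448, 18123) ≈ -1002.1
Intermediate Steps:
Function('N')(W) = Mul(-9, Pow(W, 2))
Function('Z')(o, B) = Add(-24, Mul(-4, o)) (Function('Z')(o, B) = Mul(-4, Add(6, o)) = Add(-24, Mul(-4, o)))
Mul(Add(Mul(Mul(Function('Z')(2, -1), 3), Add(26, 69)), Mul(Add(21222, -23336), Add(-21015, Function('N')(-23)))), Pow(Add(-7712, -46657), -1)) = Mul(Add(Mul(Mul(Add(-24, Mul(-4, 2)), 3), Add(26, 69)), Mul(Add(21222, -23336), Add(-21015, Mul(-9, Pow(-23, 2))))), Pow(Add(-7712, -46657), -1)) = Mul(Add(Mul(Mul(Add(-24, -8), 3), 95), Mul(-2114, Add(-21015, Mul(-9, 529)))), Pow(-54369, -1)) = Mul(Add(Mul(Mul(-32, 3), 95), Mul(-2114, Add(-21015, -4761))), Rational(-1, 54369)) = Mul(Add(Mul(-96, 95), Mul(-2114, -25776)), Rational(-1, 54369)) = Mul(Add(-9120, 54490464), Rational(-1, 54369)) = Mul(54481344, Rational(-1, 54369)) = Rational(-18160448, 18123)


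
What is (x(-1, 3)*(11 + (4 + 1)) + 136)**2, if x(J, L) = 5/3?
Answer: 238144/9 ≈ 26460.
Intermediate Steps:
x(J, L) = 5/3 (x(J, L) = 5*(1/3) = 5/3)
(x(-1, 3)*(11 + (4 + 1)) + 136)**2 = (5*(11 + (4 + 1))/3 + 136)**2 = (5*(11 + 5)/3 + 136)**2 = ((5/3)*16 + 136)**2 = (80/3 + 136)**2 = (488/3)**2 = 238144/9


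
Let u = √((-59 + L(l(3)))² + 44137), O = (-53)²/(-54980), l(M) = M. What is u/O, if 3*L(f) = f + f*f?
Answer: -54980*√47162/2809 ≈ -4250.6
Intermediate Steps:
L(f) = f/3 + f²/3 (L(f) = (f + f*f)/3 = (f + f²)/3 = f/3 + f²/3)
O = -2809/54980 (O = 2809*(-1/54980) = -2809/54980 ≈ -0.051091)
u = √47162 (u = √((-59 + (⅓)*3*(1 + 3))² + 44137) = √((-59 + (⅓)*3*4)² + 44137) = √((-59 + 4)² + 44137) = √((-55)² + 44137) = √(3025 + 44137) = √47162 ≈ 217.17)
u/O = √47162/(-2809/54980) = √47162*(-54980/2809) = -54980*√47162/2809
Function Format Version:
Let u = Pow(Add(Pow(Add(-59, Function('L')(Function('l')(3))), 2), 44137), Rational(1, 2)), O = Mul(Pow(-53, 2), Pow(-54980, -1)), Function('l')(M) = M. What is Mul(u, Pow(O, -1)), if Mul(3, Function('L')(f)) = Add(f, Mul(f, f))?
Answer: Mul(Rational(-54980, 2809), Pow(47162, Rational(1, 2))) ≈ -4250.6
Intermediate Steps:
Function('L')(f) = Add(Mul(Rational(1, 3), f), Mul(Rational(1, 3), Pow(f, 2))) (Function('L')(f) = Mul(Rational(1, 3), Add(f, Mul(f, f))) = Mul(Rational(1, 3), Add(f, Pow(f, 2))) = Add(Mul(Rational(1, 3), f), Mul(Rational(1, 3), Pow(f, 2))))
O = Rational(-2809, 54980) (O = Mul(2809, Rational(-1, 54980)) = Rational(-2809, 54980) ≈ -0.051091)
u = Pow(47162, Rational(1, 2)) (u = Pow(Add(Pow(Add(-59, Mul(Rational(1, 3), 3, Add(1, 3))), 2), 44137), Rational(1, 2)) = Pow(Add(Pow(Add(-59, Mul(Rational(1, 3), 3, 4)), 2), 44137), Rational(1, 2)) = Pow(Add(Pow(Add(-59, 4), 2), 44137), Rational(1, 2)) = Pow(Add(Pow(-55, 2), 44137), Rational(1, 2)) = Pow(Add(3025, 44137), Rational(1, 2)) = Pow(47162, Rational(1, 2)) ≈ 217.17)
Mul(u, Pow(O, -1)) = Mul(Pow(47162, Rational(1, 2)), Pow(Rational(-2809, 54980), -1)) = Mul(Pow(47162, Rational(1, 2)), Rational(-54980, 2809)) = Mul(Rational(-54980, 2809), Pow(47162, Rational(1, 2)))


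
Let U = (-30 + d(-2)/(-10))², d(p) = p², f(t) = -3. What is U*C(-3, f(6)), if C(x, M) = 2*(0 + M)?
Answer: -138624/25 ≈ -5545.0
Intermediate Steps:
C(x, M) = 2*M
U = 23104/25 (U = (-30 + (-2)²/(-10))² = (-30 + 4*(-⅒))² = (-30 - ⅖)² = (-152/5)² = 23104/25 ≈ 924.16)
U*C(-3, f(6)) = 23104*(2*(-3))/25 = (23104/25)*(-6) = -138624/25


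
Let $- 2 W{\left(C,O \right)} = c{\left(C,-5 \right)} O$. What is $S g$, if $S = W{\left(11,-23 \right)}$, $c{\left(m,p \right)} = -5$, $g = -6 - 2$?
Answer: $460$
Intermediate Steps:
$g = -8$
$W{\left(C,O \right)} = \frac{5 O}{2}$ ($W{\left(C,O \right)} = - \frac{\left(-5\right) O}{2} = \frac{5 O}{2}$)
$S = - \frac{115}{2}$ ($S = \frac{5}{2} \left(-23\right) = - \frac{115}{2} \approx -57.5$)
$S g = \left(- \frac{115}{2}\right) \left(-8\right) = 460$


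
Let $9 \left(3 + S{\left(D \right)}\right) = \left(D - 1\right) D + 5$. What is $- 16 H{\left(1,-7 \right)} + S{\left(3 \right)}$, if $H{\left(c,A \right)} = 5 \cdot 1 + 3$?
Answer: $- \frac{1168}{9} \approx -129.78$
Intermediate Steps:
$S{\left(D \right)} = - \frac{22}{9} + \frac{D \left(-1 + D\right)}{9}$ ($S{\left(D \right)} = -3 + \frac{\left(D - 1\right) D + 5}{9} = -3 + \frac{\left(-1 + D\right) D + 5}{9} = -3 + \frac{D \left(-1 + D\right) + 5}{9} = -3 + \frac{5 + D \left(-1 + D\right)}{9} = -3 + \left(\frac{5}{9} + \frac{D \left(-1 + D\right)}{9}\right) = - \frac{22}{9} + \frac{D \left(-1 + D\right)}{9}$)
$H{\left(c,A \right)} = 8$ ($H{\left(c,A \right)} = 5 + 3 = 8$)
$- 16 H{\left(1,-7 \right)} + S{\left(3 \right)} = \left(-16\right) 8 - \left(\frac{25}{9} - 1\right) = -128 - \frac{16}{9} = - \frac{1168}{9}$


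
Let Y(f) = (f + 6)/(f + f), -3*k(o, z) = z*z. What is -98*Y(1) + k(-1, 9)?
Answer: -370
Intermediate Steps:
k(o, z) = -z**2/3 (k(o, z) = -z*z/3 = -z**2/3)
Y(f) = (6 + f)/(2*f) (Y(f) = (6 + f)/((2*f)) = (6 + f)*(1/(2*f)) = (6 + f)/(2*f))
-98*Y(1) + k(-1, 9) = -49*(6 + 1)/1 - 1/3*9**2 = -49*7 - 1/3*81 = -98*7/2 - 27 = -343 - 27 = -370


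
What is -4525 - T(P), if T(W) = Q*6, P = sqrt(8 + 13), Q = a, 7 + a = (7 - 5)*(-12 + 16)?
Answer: -4531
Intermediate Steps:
a = 1 (a = -7 + (7 - 5)*(-12 + 16) = -7 + 2*4 = -7 + 8 = 1)
Q = 1
P = sqrt(21) ≈ 4.5826
T(W) = 6 (T(W) = 1*6 = 6)
-4525 - T(P) = -4525 - 1*6 = -4525 - 6 = -4531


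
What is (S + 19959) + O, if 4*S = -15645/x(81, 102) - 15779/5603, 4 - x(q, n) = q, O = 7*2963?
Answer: 2511550384/61633 ≈ 40750.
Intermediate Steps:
O = 20741
x(q, n) = 4 - q
S = 3087284/61633 (S = (-15645/(4 - 1*81) - 15779/5603)/4 = (-15645/(4 - 81) - 15779*1/5603)/4 = (-15645/(-77) - 15779/5603)/4 = (-15645*(-1/77) - 15779/5603)/4 = (2235/11 - 15779/5603)/4 = (¼)*(12349136/61633) = 3087284/61633 ≈ 50.091)
(S + 19959) + O = (3087284/61633 + 19959) + 20741 = 1233220331/61633 + 20741 = 2511550384/61633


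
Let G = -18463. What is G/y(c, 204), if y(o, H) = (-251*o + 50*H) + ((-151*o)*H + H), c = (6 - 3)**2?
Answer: 18463/269091 ≈ 0.068612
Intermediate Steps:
c = 9 (c = 3**2 = 9)
y(o, H) = -251*o + 51*H - 151*H*o (y(o, H) = (-251*o + 50*H) + (-151*H*o + H) = (-251*o + 50*H) + (H - 151*H*o) = -251*o + 51*H - 151*H*o)
G/y(c, 204) = -18463/(-251*9 + 51*204 - 151*204*9) = -18463/(-2259 + 10404 - 277236) = -18463/(-269091) = -18463*(-1/269091) = 18463/269091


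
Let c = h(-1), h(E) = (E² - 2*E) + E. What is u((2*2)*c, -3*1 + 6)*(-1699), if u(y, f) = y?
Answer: -13592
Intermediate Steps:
h(E) = E² - E
c = 2 (c = -(-1 - 1) = -1*(-2) = 2)
u((2*2)*c, -3*1 + 6)*(-1699) = ((2*2)*2)*(-1699) = (4*2)*(-1699) = 8*(-1699) = -13592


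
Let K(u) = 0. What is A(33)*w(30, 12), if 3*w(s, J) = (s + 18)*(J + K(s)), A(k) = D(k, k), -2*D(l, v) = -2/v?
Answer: 64/11 ≈ 5.8182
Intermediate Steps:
D(l, v) = 1/v (D(l, v) = -(-1)/v = 1/v)
A(k) = 1/k
w(s, J) = J*(18 + s)/3 (w(s, J) = ((s + 18)*(J + 0))/3 = ((18 + s)*J)/3 = (J*(18 + s))/3 = J*(18 + s)/3)
A(33)*w(30, 12) = ((⅓)*12*(18 + 30))/33 = ((⅓)*12*48)/33 = (1/33)*192 = 64/11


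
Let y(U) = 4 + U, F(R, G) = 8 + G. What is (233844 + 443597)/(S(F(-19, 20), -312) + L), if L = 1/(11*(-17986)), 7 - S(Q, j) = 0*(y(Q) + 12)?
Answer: 134028992086/1384921 ≈ 96777.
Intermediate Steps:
S(Q, j) = 7 (S(Q, j) = 7 - 0*((4 + Q) + 12) = 7 - 0*(16 + Q) = 7 - 1*0 = 7 + 0 = 7)
L = -1/197846 (L = 1/(-197846) = -1/197846 ≈ -5.0544e-6)
(233844 + 443597)/(S(F(-19, 20), -312) + L) = (233844 + 443597)/(7 - 1/197846) = 677441/(1384921/197846) = 677441*(197846/1384921) = 134028992086/1384921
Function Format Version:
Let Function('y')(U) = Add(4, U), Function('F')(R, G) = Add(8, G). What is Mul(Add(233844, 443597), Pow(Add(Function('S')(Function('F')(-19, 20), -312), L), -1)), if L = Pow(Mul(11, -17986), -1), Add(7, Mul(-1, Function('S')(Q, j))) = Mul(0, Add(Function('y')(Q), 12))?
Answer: Rational(134028992086, 1384921) ≈ 96777.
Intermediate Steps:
Function('S')(Q, j) = 7 (Function('S')(Q, j) = Add(7, Mul(-1, Mul(0, Add(Add(4, Q), 12)))) = Add(7, Mul(-1, Mul(0, Add(16, Q)))) = Add(7, Mul(-1, 0)) = Add(7, 0) = 7)
L = Rational(-1, 197846) (L = Pow(-197846, -1) = Rational(-1, 197846) ≈ -5.0544e-6)
Mul(Add(233844, 443597), Pow(Add(Function('S')(Function('F')(-19, 20), -312), L), -1)) = Mul(Add(233844, 443597), Pow(Add(7, Rational(-1, 197846)), -1)) = Mul(677441, Pow(Rational(1384921, 197846), -1)) = Mul(677441, Rational(197846, 1384921)) = Rational(134028992086, 1384921)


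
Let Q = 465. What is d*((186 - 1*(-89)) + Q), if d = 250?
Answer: 185000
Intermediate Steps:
d*((186 - 1*(-89)) + Q) = 250*((186 - 1*(-89)) + 465) = 250*((186 + 89) + 465) = 250*(275 + 465) = 250*740 = 185000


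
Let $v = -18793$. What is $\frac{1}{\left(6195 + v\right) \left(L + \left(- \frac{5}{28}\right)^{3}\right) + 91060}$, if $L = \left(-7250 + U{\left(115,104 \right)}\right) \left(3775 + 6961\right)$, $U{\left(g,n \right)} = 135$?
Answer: $\frac{10976}{10562413144804655} \approx 1.0392 \cdot 10^{-12}$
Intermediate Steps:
$L = -76386640$ ($L = \left(-7250 + 135\right) \left(3775 + 6961\right) = \left(-7115\right) 10736 = -76386640$)
$\frac{1}{\left(6195 + v\right) \left(L + \left(- \frac{5}{28}\right)^{3}\right) + 91060} = \frac{1}{\left(6195 - 18793\right) \left(-76386640 + \left(- \frac{5}{28}\right)^{3}\right) + 91060} = \frac{1}{- 12598 \left(-76386640 + \left(\left(-5\right) \frac{1}{28}\right)^{3}\right) + 91060} = \frac{1}{- 12598 \left(-76386640 + \left(- \frac{5}{28}\right)^{3}\right) + 91060} = \frac{1}{- 12598 \left(-76386640 - \frac{125}{21952}\right) + 91060} = \frac{1}{\left(-12598\right) \left(- \frac{1676839521405}{21952}\right) + 91060} = \frac{1}{\frac{10562412145330095}{10976} + 91060} = \frac{1}{\frac{10562413144804655}{10976}} = \frac{10976}{10562413144804655}$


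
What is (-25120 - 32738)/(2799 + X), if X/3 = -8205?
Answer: 9643/3636 ≈ 2.6521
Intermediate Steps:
X = -24615 (X = 3*(-8205) = -24615)
(-25120 - 32738)/(2799 + X) = (-25120 - 32738)/(2799 - 24615) = -57858/(-21816) = -57858*(-1/21816) = 9643/3636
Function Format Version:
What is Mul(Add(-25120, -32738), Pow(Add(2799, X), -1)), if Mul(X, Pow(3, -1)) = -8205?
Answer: Rational(9643, 3636) ≈ 2.6521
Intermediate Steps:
X = -24615 (X = Mul(3, -8205) = -24615)
Mul(Add(-25120, -32738), Pow(Add(2799, X), -1)) = Mul(Add(-25120, -32738), Pow(Add(2799, -24615), -1)) = Mul(-57858, Pow(-21816, -1)) = Mul(-57858, Rational(-1, 21816)) = Rational(9643, 3636)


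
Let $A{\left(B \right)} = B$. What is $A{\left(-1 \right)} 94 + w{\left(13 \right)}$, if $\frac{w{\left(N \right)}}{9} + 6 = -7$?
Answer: $-211$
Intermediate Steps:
$w{\left(N \right)} = -117$ ($w{\left(N \right)} = -54 + 9 \left(-7\right) = -54 - 63 = -117$)
$A{\left(-1 \right)} 94 + w{\left(13 \right)} = \left(-1\right) 94 - 117 = -94 - 117 = -211$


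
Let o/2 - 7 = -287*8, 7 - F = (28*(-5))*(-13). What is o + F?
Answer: -6391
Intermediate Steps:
F = -1813 (F = 7 - 28*(-5)*(-13) = 7 - (-140)*(-13) = 7 - 1*1820 = 7 - 1820 = -1813)
o = -4578 (o = 14 + 2*(-287*8) = 14 + 2*(-2296) = 14 - 4592 = -4578)
o + F = -4578 - 1813 = -6391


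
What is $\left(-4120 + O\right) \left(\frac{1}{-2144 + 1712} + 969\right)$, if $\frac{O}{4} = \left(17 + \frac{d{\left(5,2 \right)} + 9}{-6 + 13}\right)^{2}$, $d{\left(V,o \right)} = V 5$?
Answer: $- \frac{231182123}{108} \approx -2.1406 \cdot 10^{6}$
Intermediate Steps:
$d{\left(V,o \right)} = 5 V$
$O = \frac{93636}{49}$ ($O = 4 \left(17 + \frac{5 \cdot 5 + 9}{-6 + 13}\right)^{2} = 4 \left(17 + \frac{25 + 9}{7}\right)^{2} = 4 \left(17 + 34 \cdot \frac{1}{7}\right)^{2} = 4 \left(17 + \frac{34}{7}\right)^{2} = 4 \left(\frac{153}{7}\right)^{2} = 4 \cdot \frac{23409}{49} = \frac{93636}{49} \approx 1910.9$)
$\left(-4120 + O\right) \left(\frac{1}{-2144 + 1712} + 969\right) = \left(-4120 + \frac{93636}{49}\right) \left(\frac{1}{-2144 + 1712} + 969\right) = - \frac{108244 \left(\frac{1}{-432} + 969\right)}{49} = - \frac{108244 \left(- \frac{1}{432} + 969\right)}{49} = \left(- \frac{108244}{49}\right) \frac{418607}{432} = - \frac{231182123}{108}$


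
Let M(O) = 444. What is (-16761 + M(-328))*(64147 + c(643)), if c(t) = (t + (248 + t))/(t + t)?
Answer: -673031998296/643 ≈ -1.0467e+9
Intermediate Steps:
c(t) = (248 + 2*t)/(2*t) (c(t) = (248 + 2*t)/((2*t)) = (248 + 2*t)*(1/(2*t)) = (248 + 2*t)/(2*t))
(-16761 + M(-328))*(64147 + c(643)) = (-16761 + 444)*(64147 + (124 + 643)/643) = -16317*(64147 + (1/643)*767) = -16317*(64147 + 767/643) = -16317*41247288/643 = -673031998296/643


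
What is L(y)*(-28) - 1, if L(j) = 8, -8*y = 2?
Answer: -225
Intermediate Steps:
y = -¼ (y = -⅛*2 = -¼ ≈ -0.25000)
L(y)*(-28) - 1 = 8*(-28) - 1 = -224 - 1 = -225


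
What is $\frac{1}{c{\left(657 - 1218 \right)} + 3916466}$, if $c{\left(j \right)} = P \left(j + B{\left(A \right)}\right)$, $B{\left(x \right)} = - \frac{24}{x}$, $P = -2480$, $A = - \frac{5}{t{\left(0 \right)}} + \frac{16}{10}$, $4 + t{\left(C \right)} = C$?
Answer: $\frac{19}{101243974} \approx 1.8767 \cdot 10^{-7}$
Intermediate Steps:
$t{\left(C \right)} = -4 + C$
$A = \frac{57}{20}$ ($A = - \frac{5}{-4 + 0} + \frac{16}{10} = - \frac{5}{-4} + 16 \cdot \frac{1}{10} = \left(-5\right) \left(- \frac{1}{4}\right) + \frac{8}{5} = \frac{5}{4} + \frac{8}{5} = \frac{57}{20} \approx 2.85$)
$c{\left(j \right)} = \frac{396800}{19} - 2480 j$ ($c{\left(j \right)} = - 2480 \left(j - \frac{24}{\frac{57}{20}}\right) = - 2480 \left(j - \frac{160}{19}\right) = - 2480 \left(- \frac{160}{19} + j\right) = \frac{396800}{19} - 2480 j$)
$\frac{1}{c{\left(657 - 1218 \right)} + 3916466} = \frac{1}{\left(\frac{396800}{19} - 2480 \left(657 - 1218\right)\right) + 3916466} = \frac{1}{\left(\frac{396800}{19} - -1391280\right) + 3916466} = \frac{1}{\left(\frac{396800}{19} + 1391280\right) + 3916466} = \frac{1}{\frac{26831120}{19} + 3916466} = \frac{1}{\frac{101243974}{19}} = \frac{19}{101243974}$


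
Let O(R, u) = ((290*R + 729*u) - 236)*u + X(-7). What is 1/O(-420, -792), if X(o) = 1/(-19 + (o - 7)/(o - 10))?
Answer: 309/171163742095 ≈ 1.8053e-9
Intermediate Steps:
X(o) = 1/(-19 + (-7 + o)/(-10 + o))
O(R, u) = -17/309 + u*(-236 + 290*R + 729*u) (O(R, u) = ((290*R + 729*u) - 236)*u + (10 - 1*(-7))/(3*(-61 + 6*(-7))) = (-236 + 290*R + 729*u)*u + (10 + 7)/(3*(-61 - 42)) = u*(-236 + 290*R + 729*u) + (⅓)*17/(-103) = u*(-236 + 290*R + 729*u) + (⅓)*(-1/103)*17 = u*(-236 + 290*R + 729*u) - 17/309 = -17/309 + u*(-236 + 290*R + 729*u))
1/O(-420, -792) = 1/(-17/309 - 236*(-792) + 729*(-792)² + 290*(-420)*(-792)) = 1/(-17/309 + 186912 + 729*627264 + 96465600) = 1/(-17/309 + 186912 + 457275456 + 96465600) = 1/(171163742095/309) = 309/171163742095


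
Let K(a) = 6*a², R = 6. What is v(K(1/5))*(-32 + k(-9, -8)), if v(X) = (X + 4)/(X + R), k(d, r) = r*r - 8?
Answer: 212/13 ≈ 16.308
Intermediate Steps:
k(d, r) = -8 + r² (k(d, r) = r² - 8 = -8 + r²)
v(X) = (4 + X)/(6 + X) (v(X) = (X + 4)/(X + 6) = (4 + X)/(6 + X))
v(K(1/5))*(-32 + k(-9, -8)) = ((4 + 6*(1/5)²)/(6 + 6*(1/5)²))*(-32 + (-8 + (-8)²)) = ((4 + 6*(⅕)²)/(6 + 6*(⅕)²))*(-32 + (-8 + 64)) = ((4 + 6*(1/25))/(6 + 6*(1/25)))*(-32 + 56) = ((4 + 6/25)/(6 + 6/25))*24 = ((106/25)/(156/25))*24 = ((25/156)*(106/25))*24 = (53/78)*24 = 212/13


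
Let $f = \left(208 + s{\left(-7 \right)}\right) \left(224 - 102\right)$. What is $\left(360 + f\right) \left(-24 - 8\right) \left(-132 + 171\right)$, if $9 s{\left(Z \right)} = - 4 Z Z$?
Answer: $- \frac{86408192}{3} \approx -2.8803 \cdot 10^{7}$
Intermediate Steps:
$s{\left(Z \right)} = - \frac{4 Z^{2}}{9}$ ($s{\left(Z \right)} = \frac{- 4 Z Z}{9} = \frac{\left(-4\right) Z^{2}}{9} = - \frac{4 Z^{2}}{9}$)
$f = \frac{204472}{9}$ ($f = \left(208 - \frac{4 \left(-7\right)^{2}}{9}\right) \left(224 - 102\right) = \left(208 - \frac{196}{9}\right) 122 = \frac{1676}{9} \cdot 122 = \frac{204472}{9} \approx 22719.0$)
$\left(360 + f\right) \left(-24 - 8\right) \left(-132 + 171\right) = \left(360 + \frac{204472}{9}\right) \left(-24 - 8\right) \left(-132 + 171\right) = \frac{207712 \left(\left(-32\right) 39\right)}{9} = \frac{207712}{9} \left(-1248\right) = - \frac{86408192}{3}$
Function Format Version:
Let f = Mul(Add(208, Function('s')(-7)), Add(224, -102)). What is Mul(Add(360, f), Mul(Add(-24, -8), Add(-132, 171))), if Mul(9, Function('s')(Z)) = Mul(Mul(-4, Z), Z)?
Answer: Rational(-86408192, 3) ≈ -2.8803e+7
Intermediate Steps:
Function('s')(Z) = Mul(Rational(-4, 9), Pow(Z, 2)) (Function('s')(Z) = Mul(Rational(1, 9), Mul(Mul(-4, Z), Z)) = Mul(Rational(1, 9), Mul(-4, Pow(Z, 2))) = Mul(Rational(-4, 9), Pow(Z, 2)))
f = Rational(204472, 9) (f = Mul(Add(208, Mul(Rational(-4, 9), Pow(-7, 2))), Add(224, -102)) = Mul(Add(208, Mul(Rational(-4, 9), 49)), 122) = Mul(Add(208, Rational(-196, 9)), 122) = Mul(Rational(1676, 9), 122) = Rational(204472, 9) ≈ 22719.)
Mul(Add(360, f), Mul(Add(-24, -8), Add(-132, 171))) = Mul(Add(360, Rational(204472, 9)), Mul(Add(-24, -8), Add(-132, 171))) = Mul(Rational(207712, 9), Mul(-32, 39)) = Mul(Rational(207712, 9), -1248) = Rational(-86408192, 3)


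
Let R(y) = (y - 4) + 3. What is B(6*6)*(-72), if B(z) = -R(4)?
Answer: 216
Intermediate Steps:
R(y) = -1 + y (R(y) = (-4 + y) + 3 = -1 + y)
B(z) = -3 (B(z) = -(-1 + 4) = -1*3 = -3)
B(6*6)*(-72) = -3*(-72) = 216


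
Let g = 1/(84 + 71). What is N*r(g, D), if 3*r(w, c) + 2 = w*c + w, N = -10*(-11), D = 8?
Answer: -6622/93 ≈ -71.204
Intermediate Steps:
N = 110
g = 1/155 ≈ 0.0064516
r(w, c) = -2/3 + w/3 + c*w/3 (r(w, c) = -2/3 + (w*c + w)/3 = -2/3 + (c*w + w)/3 = -2/3 + (w + c*w)/3 = -2/3 + (w/3 + c*w/3) = -2/3 + w/3 + c*w/3)
N*r(g, D) = 110*(-2/3 + (1/3)*(1/155) + (1/3)*8*(1/155)) = 110*(-2/3 + 1/465 + 8/465) = 110*(-301/465) = -6622/93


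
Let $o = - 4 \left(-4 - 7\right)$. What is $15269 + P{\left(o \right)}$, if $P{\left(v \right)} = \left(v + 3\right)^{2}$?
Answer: $17478$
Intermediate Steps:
$o = 44$ ($o = \left(-4\right) \left(-11\right) = 44$)
$P{\left(v \right)} = \left(3 + v\right)^{2}$
$15269 + P{\left(o \right)} = 15269 + \left(3 + 44\right)^{2} = 15269 + 47^{2} = 15269 + 2209 = 17478$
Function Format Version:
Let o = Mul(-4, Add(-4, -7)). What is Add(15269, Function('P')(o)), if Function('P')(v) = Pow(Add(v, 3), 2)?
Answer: 17478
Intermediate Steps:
o = 44 (o = Mul(-4, -11) = 44)
Function('P')(v) = Pow(Add(3, v), 2)
Add(15269, Function('P')(o)) = Add(15269, Pow(Add(3, 44), 2)) = Add(15269, Pow(47, 2)) = Add(15269, 2209) = 17478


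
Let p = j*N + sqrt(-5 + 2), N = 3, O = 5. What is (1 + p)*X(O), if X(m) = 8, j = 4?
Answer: 104 + 8*I*sqrt(3) ≈ 104.0 + 13.856*I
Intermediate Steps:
p = 12 + I*sqrt(3) (p = 4*3 + sqrt(-5 + 2) = 12 + sqrt(-3) = 12 + I*sqrt(3) ≈ 12.0 + 1.732*I)
(1 + p)*X(O) = (1 + (12 + I*sqrt(3)))*8 = (13 + I*sqrt(3))*8 = 104 + 8*I*sqrt(3)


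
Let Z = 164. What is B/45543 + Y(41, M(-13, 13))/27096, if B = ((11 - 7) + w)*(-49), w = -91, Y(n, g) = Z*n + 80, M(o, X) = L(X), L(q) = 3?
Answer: 11816245/34278698 ≈ 0.34471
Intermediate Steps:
M(o, X) = 3
Y(n, g) = 80 + 164*n (Y(n, g) = 164*n + 80 = 80 + 164*n)
B = 4263 (B = ((11 - 7) - 91)*(-49) = (4 - 91)*(-49) = -87*(-49) = 4263)
B/45543 + Y(41, M(-13, 13))/27096 = 4263/45543 + (80 + 164*41)/27096 = 4263*(1/45543) + (80 + 6724)*(1/27096) = 1421/15181 + 6804*(1/27096) = 1421/15181 + 567/2258 = 11816245/34278698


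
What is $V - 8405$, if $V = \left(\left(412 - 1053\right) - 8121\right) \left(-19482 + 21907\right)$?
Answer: $-21256255$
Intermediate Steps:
$V = -21247850$ ($V = \left(-641 - 8121\right) 2425 = \left(-8762\right) 2425 = -21247850$)
$V - 8405 = -21247850 - 8405 = -21256255$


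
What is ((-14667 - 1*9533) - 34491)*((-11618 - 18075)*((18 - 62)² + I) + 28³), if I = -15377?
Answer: -23425078535415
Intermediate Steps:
((-14667 - 1*9533) - 34491)*((-11618 - 18075)*((18 - 62)² + I) + 28³) = ((-14667 - 1*9533) - 34491)*((-11618 - 18075)*((18 - 62)² - 15377) + 28³) = ((-14667 - 9533) - 34491)*(-29693*((-44)² - 15377) + 21952) = (-24200 - 34491)*(-29693*(1936 - 15377) + 21952) = -58691*(-29693*(-13441) + 21952) = -58691*(399103613 + 21952) = -58691*399125565 = -23425078535415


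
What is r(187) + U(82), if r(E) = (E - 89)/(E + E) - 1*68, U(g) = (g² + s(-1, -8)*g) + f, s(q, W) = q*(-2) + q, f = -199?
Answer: 1222842/187 ≈ 6539.3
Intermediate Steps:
s(q, W) = -q (s(q, W) = -2*q + q = -q)
U(g) = -199 + g + g² (U(g) = (g² + (-1*(-1))*g) - 199 = (g² + 1*g) - 199 = (g² + g) - 199 = (g + g²) - 199 = -199 + g + g²)
r(E) = -68 + (-89 + E)/(2*E) (r(E) = (-89 + E)/((2*E)) - 68 = (-89 + E)*(1/(2*E)) - 68 = (-89 + E)/(2*E) - 68 = -68 + (-89 + E)/(2*E))
r(187) + U(82) = (½)*(-89 - 135*187)/187 + (-199 + 82 + 82²) = (½)*(1/187)*(-89 - 25245) + (-199 + 82 + 6724) = (½)*(1/187)*(-25334) + 6607 = -12667/187 + 6607 = 1222842/187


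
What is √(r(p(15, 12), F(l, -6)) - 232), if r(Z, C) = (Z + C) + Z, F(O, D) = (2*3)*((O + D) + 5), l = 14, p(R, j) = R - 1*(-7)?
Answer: I*√110 ≈ 10.488*I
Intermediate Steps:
p(R, j) = 7 + R (p(R, j) = R + 7 = 7 + R)
F(O, D) = 30 + 6*D + 6*O (F(O, D) = 6*((D + O) + 5) = 6*(5 + D + O) = 30 + 6*D + 6*O)
r(Z, C) = C + 2*Z (r(Z, C) = (C + Z) + Z = C + 2*Z)
√(r(p(15, 12), F(l, -6)) - 232) = √(((30 + 6*(-6) + 6*14) + 2*(7 + 15)) - 232) = √(((30 - 36 + 84) + 2*22) - 232) = √((78 + 44) - 232) = √(122 - 232) = √(-110) = I*√110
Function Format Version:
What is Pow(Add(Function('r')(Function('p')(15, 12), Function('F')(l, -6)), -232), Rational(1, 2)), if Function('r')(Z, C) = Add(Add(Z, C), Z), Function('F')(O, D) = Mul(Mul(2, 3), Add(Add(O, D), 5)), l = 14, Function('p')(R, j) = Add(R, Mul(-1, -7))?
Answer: Mul(I, Pow(110, Rational(1, 2))) ≈ Mul(10.488, I)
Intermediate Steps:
Function('p')(R, j) = Add(7, R) (Function('p')(R, j) = Add(R, 7) = Add(7, R))
Function('F')(O, D) = Add(30, Mul(6, D), Mul(6, O)) (Function('F')(O, D) = Mul(6, Add(Add(D, O), 5)) = Mul(6, Add(5, D, O)) = Add(30, Mul(6, D), Mul(6, O)))
Function('r')(Z, C) = Add(C, Mul(2, Z)) (Function('r')(Z, C) = Add(Add(C, Z), Z) = Add(C, Mul(2, Z)))
Pow(Add(Function('r')(Function('p')(15, 12), Function('F')(l, -6)), -232), Rational(1, 2)) = Pow(Add(Add(Add(30, Mul(6, -6), Mul(6, 14)), Mul(2, Add(7, 15))), -232), Rational(1, 2)) = Pow(Add(Add(Add(30, -36, 84), Mul(2, 22)), -232), Rational(1, 2)) = Pow(Add(Add(78, 44), -232), Rational(1, 2)) = Pow(Add(122, -232), Rational(1, 2)) = Pow(-110, Rational(1, 2)) = Mul(I, Pow(110, Rational(1, 2)))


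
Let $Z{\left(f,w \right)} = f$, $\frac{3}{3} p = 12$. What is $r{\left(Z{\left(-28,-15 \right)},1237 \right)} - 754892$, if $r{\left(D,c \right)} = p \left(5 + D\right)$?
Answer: $-755168$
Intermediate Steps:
$p = 12$
$r{\left(D,c \right)} = 60 + 12 D$ ($r{\left(D,c \right)} = 12 \left(5 + D\right) = 60 + 12 D$)
$r{\left(Z{\left(-28,-15 \right)},1237 \right)} - 754892 = \left(60 + 12 \left(-28\right)\right) - 754892 = \left(60 - 336\right) - 754892 = -276 - 754892 = -755168$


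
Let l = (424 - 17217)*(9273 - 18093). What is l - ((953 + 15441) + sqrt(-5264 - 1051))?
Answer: 148097866 - I*sqrt(6315) ≈ 1.481e+8 - 79.467*I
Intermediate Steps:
l = 148114260 (l = -16793*(-8820) = 148114260)
l - ((953 + 15441) + sqrt(-5264 - 1051)) = 148114260 - ((953 + 15441) + sqrt(-5264 - 1051)) = 148114260 - (16394 + sqrt(-6315)) = 148114260 - (16394 + I*sqrt(6315)) = 148114260 + (-16394 - I*sqrt(6315)) = 148097866 - I*sqrt(6315)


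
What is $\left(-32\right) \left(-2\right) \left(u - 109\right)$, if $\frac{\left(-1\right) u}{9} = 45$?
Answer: $-32896$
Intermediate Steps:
$u = -405$ ($u = \left(-9\right) 45 = -405$)
$\left(-32\right) \left(-2\right) \left(u - 109\right) = \left(-32\right) \left(-2\right) \left(-405 - 109\right) = 64 \left(-514\right) = -32896$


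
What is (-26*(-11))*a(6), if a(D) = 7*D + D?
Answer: 13728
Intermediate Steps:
a(D) = 8*D
(-26*(-11))*a(6) = (-26*(-11))*(8*6) = 286*48 = 13728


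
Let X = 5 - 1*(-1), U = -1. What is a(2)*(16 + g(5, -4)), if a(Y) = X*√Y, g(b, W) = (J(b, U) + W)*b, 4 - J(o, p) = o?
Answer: -54*√2 ≈ -76.368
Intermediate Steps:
J(o, p) = 4 - o
X = 6 (X = 5 + 1 = 6)
g(b, W) = b*(4 + W - b) (g(b, W) = ((4 - b) + W)*b = (4 + W - b)*b = b*(4 + W - b))
a(Y) = 6*√Y
a(2)*(16 + g(5, -4)) = (6*√2)*(16 + 5*(4 - 4 - 1*5)) = (6*√2)*(16 + 5*(4 - 4 - 5)) = (6*√2)*(16 + 5*(-5)) = (6*√2)*(16 - 25) = (6*√2)*(-9) = -54*√2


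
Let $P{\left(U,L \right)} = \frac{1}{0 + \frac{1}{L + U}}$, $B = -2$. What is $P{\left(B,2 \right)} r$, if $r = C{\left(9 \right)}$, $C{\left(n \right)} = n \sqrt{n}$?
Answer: $0$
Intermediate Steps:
$C{\left(n \right)} = n^{\frac{3}{2}}$
$P{\left(U,L \right)} = L + U$ ($P{\left(U,L \right)} = \frac{1}{\frac{1}{L + U}} = L + U$)
$r = 27$ ($r = 9^{\frac{3}{2}} = 27$)
$P{\left(B,2 \right)} r = \left(2 - 2\right) 27 = 0 \cdot 27 = 0$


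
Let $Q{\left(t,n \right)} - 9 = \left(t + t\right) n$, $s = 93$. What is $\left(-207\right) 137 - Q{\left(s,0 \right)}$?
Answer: $-28368$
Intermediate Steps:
$Q{\left(t,n \right)} = 9 + 2 n t$ ($Q{\left(t,n \right)} = 9 + \left(t + t\right) n = 9 + 2 t n = 9 + 2 n t$)
$\left(-207\right) 137 - Q{\left(s,0 \right)} = \left(-207\right) 137 - \left(9 + 2 \cdot 0 \cdot 93\right) = -28359 - \left(9 + 0\right) = -28359 - 9 = -28368$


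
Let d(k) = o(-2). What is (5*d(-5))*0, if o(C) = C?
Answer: 0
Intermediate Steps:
d(k) = -2
(5*d(-5))*0 = (5*(-2))*0 = -10*0 = 0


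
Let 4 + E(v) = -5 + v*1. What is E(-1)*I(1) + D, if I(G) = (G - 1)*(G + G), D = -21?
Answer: -21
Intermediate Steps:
E(v) = -9 + v (E(v) = -4 + (-5 + v*1) = -4 + (-5 + v) = -9 + v)
I(G) = 2*G*(-1 + G) (I(G) = (-1 + G)*(2*G) = 2*G*(-1 + G))
E(-1)*I(1) + D = (-9 - 1)*(2*1*(-1 + 1)) - 21 = -20*0 - 21 = -10*0 - 21 = 0 - 21 = -21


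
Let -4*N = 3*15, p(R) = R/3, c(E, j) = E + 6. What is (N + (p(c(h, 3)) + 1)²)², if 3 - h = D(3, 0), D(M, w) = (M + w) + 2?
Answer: 43681/1296 ≈ 33.704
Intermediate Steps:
D(M, w) = 2 + M + w
h = -2 (h = 3 - (2 + 3 + 0) = 3 - 1*5 = 3 - 5 = -2)
c(E, j) = 6 + E
p(R) = R/3 (p(R) = R*(⅓) = R/3)
N = -45/4 (N = -3*15/4 = -¼*45 = -45/4 ≈ -11.250)
(N + (p(c(h, 3)) + 1)²)² = (-45/4 + ((6 - 2)/3 + 1)²)² = (-45/4 + ((⅓)*4 + 1)²)² = (-45/4 + (4/3 + 1)²)² = (-45/4 + (7/3)²)² = (-45/4 + 49/9)² = (-209/36)² = 43681/1296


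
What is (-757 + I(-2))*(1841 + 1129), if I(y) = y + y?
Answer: -2260170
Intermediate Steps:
I(y) = 2*y
(-757 + I(-2))*(1841 + 1129) = (-757 + 2*(-2))*(1841 + 1129) = (-757 - 4)*2970 = -761*2970 = -2260170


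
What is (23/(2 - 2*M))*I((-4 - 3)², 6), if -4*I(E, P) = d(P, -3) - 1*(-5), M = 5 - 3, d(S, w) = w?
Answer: 23/4 ≈ 5.7500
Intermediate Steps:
M = 2
I(E, P) = -½ (I(E, P) = -(-3 - 1*(-5))/4 = -(-3 + 5)/4 = -¼*2 = -½)
(23/(2 - 2*M))*I((-4 - 3)², 6) = (23/(2 - 2*2))*(-½) = (23/(2 - 4))*(-½) = (23/(-2))*(-½) = (23*(-½))*(-½) = -23/2*(-½) = 23/4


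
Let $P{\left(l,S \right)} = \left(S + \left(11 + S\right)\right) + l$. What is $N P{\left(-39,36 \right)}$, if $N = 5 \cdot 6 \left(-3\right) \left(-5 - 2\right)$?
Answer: $27720$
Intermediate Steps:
$N = 630$ ($N = 30 \left(-3\right) \left(-7\right) = \left(-90\right) \left(-7\right) = 630$)
$P{\left(l,S \right)} = 11 + l + 2 S$ ($P{\left(l,S \right)} = \left(11 + 2 S\right) + l = 11 + l + 2 S$)
$N P{\left(-39,36 \right)} = 630 \left(11 - 39 + 2 \cdot 36\right) = 630 \left(11 - 39 + 72\right) = 630 \cdot 44 = 27720$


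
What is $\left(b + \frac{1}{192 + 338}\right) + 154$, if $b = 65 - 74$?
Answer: $\frac{76851}{530} \approx 145.0$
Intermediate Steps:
$b = -9$
$\left(b + \frac{1}{192 + 338}\right) + 154 = \left(-9 + \frac{1}{192 + 338}\right) + 154 = \left(-9 + \frac{1}{530}\right) + 154 = - \frac{4769}{530} + 154 = \frac{76851}{530}$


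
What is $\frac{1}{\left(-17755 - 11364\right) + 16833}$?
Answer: $- \frac{1}{12286} \approx -8.1393 \cdot 10^{-5}$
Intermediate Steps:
$\frac{1}{\left(-17755 - 11364\right) + 16833} = \frac{1}{-29119 + 16833} = \frac{1}{-12286} = - \frac{1}{12286}$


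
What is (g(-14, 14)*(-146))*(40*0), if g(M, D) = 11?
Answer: 0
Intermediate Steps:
(g(-14, 14)*(-146))*(40*0) = (11*(-146))*(40*0) = -1606*0 = 0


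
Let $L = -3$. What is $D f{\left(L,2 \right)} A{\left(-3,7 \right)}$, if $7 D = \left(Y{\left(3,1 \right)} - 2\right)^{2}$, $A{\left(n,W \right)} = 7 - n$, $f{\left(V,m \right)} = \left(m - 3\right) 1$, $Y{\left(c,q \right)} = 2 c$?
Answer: $- \frac{160}{7} \approx -22.857$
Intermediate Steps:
$f{\left(V,m \right)} = -3 + m$ ($f{\left(V,m \right)} = \left(-3 + m\right) 1 = -3 + m$)
$D = \frac{16}{7}$ ($D = \frac{\left(2 \cdot 3 - 2\right)^{2}}{7} = \frac{\left(6 - 2\right)^{2}}{7} = \frac{4^{2}}{7} = \frac{1}{7} \cdot 16 = \frac{16}{7} \approx 2.2857$)
$D f{\left(L,2 \right)} A{\left(-3,7 \right)} = \frac{16 \left(-3 + 2\right)}{7} \left(7 - -3\right) = \frac{16}{7} \left(-1\right) \left(7 + 3\right) = \left(- \frac{16}{7}\right) 10 = - \frac{160}{7}$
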